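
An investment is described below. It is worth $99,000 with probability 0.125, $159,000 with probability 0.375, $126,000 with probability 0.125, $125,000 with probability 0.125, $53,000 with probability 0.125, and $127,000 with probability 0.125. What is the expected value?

EV = 0.125 × 99000 + 0.375 × 159000 + 0.125 × 126000 + 0.125 × 125000 + 0.125 × 53000 + 0.125 × 127000 = 12375 + 59625 + 15750 + 15625 + 6625 + 15875 = 125875

$125,875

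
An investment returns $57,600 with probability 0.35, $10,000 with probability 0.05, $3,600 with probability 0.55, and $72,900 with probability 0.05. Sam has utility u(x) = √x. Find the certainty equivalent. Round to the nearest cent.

E[u] = 0.35·√57600 + 0.05·√10000 + 0.55·√3600 + 0.05·√72900 = 0.35·240 + 0.05·100 + 0.55·60 + 0.05·270 = 135.5
CE = (135.5)² = 18360.25

$18,360.25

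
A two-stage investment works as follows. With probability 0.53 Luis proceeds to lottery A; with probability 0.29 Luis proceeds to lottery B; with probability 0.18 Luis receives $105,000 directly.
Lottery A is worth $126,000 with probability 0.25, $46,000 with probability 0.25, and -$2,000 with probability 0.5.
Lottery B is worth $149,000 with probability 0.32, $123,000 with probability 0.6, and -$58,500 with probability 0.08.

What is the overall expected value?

$75,032

EV(A) = 0.25 × 126000 + 0.25 × 46000 + 0.5 × (-2000) = 31500 + 11500 − 1000 = 42000
EV(B) = 0.32 × 149000 + 0.6 × 123000 + 0.08 × (-58500) = 47680 + 73800 − 4680 = 116800
Branch C: 105000 (certain)
Overall = 0.53 × 42000 + 0.29 × 116800 + 0.18 × 105000 = 22260 + 33872 + 18900 = 75032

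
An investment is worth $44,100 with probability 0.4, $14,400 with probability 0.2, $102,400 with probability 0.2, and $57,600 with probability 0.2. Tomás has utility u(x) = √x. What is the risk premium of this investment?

E[u] = 0.4·√44100 + 0.2·√14400 + 0.2·√102400 + 0.2·√57600 = 0.4·210 + 0.2·120 + 0.2·320 + 0.2·240 = 220
CE = (220)² = 48400
Risk premium = EV − CE = 52520 − 48400 = 4120

$4,120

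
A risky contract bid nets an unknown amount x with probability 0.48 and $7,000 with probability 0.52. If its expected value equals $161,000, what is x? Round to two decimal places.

0.48·x + 0.52·7000 = 161000
0.48·x = 161000 − 3640 = 157360
x = 157360 / 0.48 = 327833.3333

x = $327,833.33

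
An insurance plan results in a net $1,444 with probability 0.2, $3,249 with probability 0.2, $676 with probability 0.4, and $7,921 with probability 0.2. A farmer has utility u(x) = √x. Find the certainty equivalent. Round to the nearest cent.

E[u] = 0.2·√1444 + 0.2·√3249 + 0.4·√676 + 0.2·√7921 = 0.2·38 + 0.2·57 + 0.4·26 + 0.2·89 = 47.2
CE = (47.2)² = 2227.84

$2,227.84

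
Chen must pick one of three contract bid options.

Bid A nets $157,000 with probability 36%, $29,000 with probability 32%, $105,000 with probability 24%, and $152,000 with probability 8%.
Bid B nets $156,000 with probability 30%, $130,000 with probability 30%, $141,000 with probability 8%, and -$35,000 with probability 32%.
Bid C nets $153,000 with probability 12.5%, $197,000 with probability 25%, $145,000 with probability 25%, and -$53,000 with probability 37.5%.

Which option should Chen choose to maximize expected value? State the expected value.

Bid A = 0.36 × 157000 + 0.32 × 29000 + 0.24 × 105000 + 0.08 × 152000 = 56520 + 9280 + 25200 + 12160 = 103160
Bid B = 0.3 × 156000 + 0.3 × 130000 + 0.08 × 141000 + 0.32 × (-35000) = 46800 + 39000 + 11280 − 11200 = 85880
Bid C = 0.125 × 153000 + 0.25 × 197000 + 0.25 × 145000 + 0.375 × (-53000) = 19125 + 49250 + 36250 − 19875 = 84750

Bid A ($103,160)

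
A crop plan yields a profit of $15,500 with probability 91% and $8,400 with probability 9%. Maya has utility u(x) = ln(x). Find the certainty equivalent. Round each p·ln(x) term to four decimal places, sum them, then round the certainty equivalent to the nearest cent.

E[u] = 0.91·ln(15500) + 0.09·ln(8400) = 8.7802 + 0.8132 = 9.5934
CE = e^9.5934 ≈ 14667.65

$14,667.65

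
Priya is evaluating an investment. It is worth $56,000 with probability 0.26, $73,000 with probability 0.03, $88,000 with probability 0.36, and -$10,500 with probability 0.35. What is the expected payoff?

$44,755

EV = 0.26 × 56000 + 0.03 × 73000 + 0.36 × 88000 + 0.35 × (-10500) = 14560 + 2190 + 31680 − 3675 = 44755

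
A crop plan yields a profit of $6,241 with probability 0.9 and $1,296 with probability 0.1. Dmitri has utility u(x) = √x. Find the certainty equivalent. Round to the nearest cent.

$5,580.09

E[u] = 0.9·√6241 + 0.1·√1296 = 0.9·79 + 0.1·36 = 74.7
CE = (74.7)² = 5580.09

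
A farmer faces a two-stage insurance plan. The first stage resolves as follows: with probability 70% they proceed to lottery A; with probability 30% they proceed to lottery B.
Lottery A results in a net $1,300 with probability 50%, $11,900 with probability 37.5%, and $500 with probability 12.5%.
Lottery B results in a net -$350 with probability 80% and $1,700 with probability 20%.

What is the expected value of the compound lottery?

EV(A) = 0.5 × 1300 + 0.375 × 11900 + 0.125 × 500 = 650 + 4462.5 + 62.5 = 5175
EV(B) = 0.8 × (-350) + 0.2 × 1700 = -280 + 340 = 60
Overall = 0.7 × 5175 + 0.3 × 60 = 3622.5 + 18 = 3640.5

$3,640.50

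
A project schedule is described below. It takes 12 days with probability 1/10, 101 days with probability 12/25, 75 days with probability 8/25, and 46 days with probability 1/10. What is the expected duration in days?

78.28 days

EV = 1/10 × 12 + 12/25 × 101 + 8/25 × 75 + 1/10 × 46 = 1.2 + 48.48 + 24 + 4.6 = 78.28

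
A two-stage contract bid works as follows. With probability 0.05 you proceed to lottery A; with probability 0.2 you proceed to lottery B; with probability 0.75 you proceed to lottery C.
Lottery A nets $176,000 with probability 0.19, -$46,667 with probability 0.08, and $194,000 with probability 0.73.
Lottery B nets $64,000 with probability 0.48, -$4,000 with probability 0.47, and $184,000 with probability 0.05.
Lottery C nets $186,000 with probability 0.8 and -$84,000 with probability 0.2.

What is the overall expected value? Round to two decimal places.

EV(A) = 0.19 × 176000 + 0.08 × (-46667) + 0.73 × 194000 = 33440 − 3733.36 + 141620 = 171326.64
EV(B) = 0.48 × 64000 + 0.47 × (-4000) + 0.05 × 184000 = 30720 − 1880 + 9200 = 38040
EV(C) = 0.8 × 186000 + 0.2 × (-84000) = 148800 − 16800 = 132000
Overall = 0.05 × 171326.64 + 0.2 × 38040 + 0.75 × 132000 = 8566.332 + 7608 + 99000 = 115174.332

$115,174.33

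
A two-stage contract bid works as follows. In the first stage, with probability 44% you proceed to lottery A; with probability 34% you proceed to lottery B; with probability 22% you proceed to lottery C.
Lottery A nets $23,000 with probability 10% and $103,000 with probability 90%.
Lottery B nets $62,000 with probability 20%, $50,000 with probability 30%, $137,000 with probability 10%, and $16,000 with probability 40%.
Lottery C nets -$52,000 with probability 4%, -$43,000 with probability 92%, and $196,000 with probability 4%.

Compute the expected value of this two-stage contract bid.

$50,514

EV(A) = 0.1 × 23000 + 0.9 × 103000 = 2300 + 92700 = 95000
EV(B) = 0.2 × 62000 + 0.3 × 50000 + 0.1 × 137000 + 0.4 × 16000 = 12400 + 15000 + 13700 + 6400 = 47500
EV(C) = 0.04 × (-52000) + 0.92 × (-43000) + 0.04 × 196000 = -2080 − 39560 + 7840 = -33800
Overall = 0.44 × 95000 + 0.34 × 47500 + 0.22 × (-33800) = 41800 + 16150 − 7436 = 50514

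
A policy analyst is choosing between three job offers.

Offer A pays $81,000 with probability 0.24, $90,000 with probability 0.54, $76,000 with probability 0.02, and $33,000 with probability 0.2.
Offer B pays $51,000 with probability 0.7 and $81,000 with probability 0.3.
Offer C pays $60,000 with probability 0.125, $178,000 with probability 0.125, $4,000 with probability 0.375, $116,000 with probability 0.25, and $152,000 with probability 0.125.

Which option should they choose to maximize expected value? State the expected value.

Offer C ($79,250)

Offer A = 0.24 × 81000 + 0.54 × 90000 + 0.02 × 76000 + 0.2 × 33000 = 19440 + 48600 + 1520 + 6600 = 76160
Offer B = 0.7 × 51000 + 0.3 × 81000 = 35700 + 24300 = 60000
Offer C = 0.125 × 60000 + 0.125 × 178000 + 0.375 × 4000 + 0.25 × 116000 + 0.125 × 152000 = 7500 + 22250 + 1500 + 29000 + 19000 = 79250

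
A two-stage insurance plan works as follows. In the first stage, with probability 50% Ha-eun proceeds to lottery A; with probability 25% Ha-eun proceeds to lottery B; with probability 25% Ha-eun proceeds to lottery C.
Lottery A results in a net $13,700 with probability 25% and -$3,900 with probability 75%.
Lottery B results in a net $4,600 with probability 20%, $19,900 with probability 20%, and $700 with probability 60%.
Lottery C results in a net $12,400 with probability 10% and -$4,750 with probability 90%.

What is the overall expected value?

EV(A) = 0.25 × 13700 + 0.75 × (-3900) = 3425 − 2925 = 500
EV(B) = 0.2 × 4600 + 0.2 × 19900 + 0.6 × 700 = 920 + 3980 + 420 = 5320
EV(C) = 0.1 × 12400 + 0.9 × (-4750) = 1240 − 4275 = -3035
Overall = 0.5 × 500 + 0.25 × 5320 + 0.25 × (-3035) = 250 + 1330 − 758.75 = 821.25

$821.25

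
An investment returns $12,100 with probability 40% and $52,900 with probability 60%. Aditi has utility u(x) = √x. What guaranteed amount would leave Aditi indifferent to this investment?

$33,124

E[u] = 0.4·√12100 + 0.6·√52900 = 0.4·110 + 0.6·230 = 182
CE = (182)² = 33124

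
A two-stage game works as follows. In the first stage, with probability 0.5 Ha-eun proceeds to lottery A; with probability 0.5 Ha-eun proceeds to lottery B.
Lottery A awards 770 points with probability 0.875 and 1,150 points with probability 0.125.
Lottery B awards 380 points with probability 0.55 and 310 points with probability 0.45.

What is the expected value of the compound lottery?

583 points

EV(A) = 0.875 × 770 + 0.125 × 1150 = 673.75 + 143.75 = 817.5
EV(B) = 0.55 × 380 + 0.45 × 310 = 209 + 139.5 = 348.5
Overall = 0.5 × 817.5 + 0.5 × 348.5 = 408.75 + 174.25 = 583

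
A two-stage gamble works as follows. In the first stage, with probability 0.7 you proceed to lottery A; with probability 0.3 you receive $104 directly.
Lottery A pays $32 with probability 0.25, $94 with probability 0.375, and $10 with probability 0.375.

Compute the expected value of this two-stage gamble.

$64.10

EV(A) = 0.25 × 32 + 0.375 × 94 + 0.375 × 10 = 8 + 35.25 + 3.75 = 47
Branch B: 104 (certain)
Overall = 0.7 × 47 + 0.3 × 104 = 32.9 + 31.2 = 64.1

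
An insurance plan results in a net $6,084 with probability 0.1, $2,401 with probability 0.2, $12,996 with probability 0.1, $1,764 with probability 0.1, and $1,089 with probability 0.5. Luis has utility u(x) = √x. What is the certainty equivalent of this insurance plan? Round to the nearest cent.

$2,470.09

E[u] = 0.1·√6084 + 0.2·√2401 + 0.1·√12996 + 0.1·√1764 + 0.5·√1089 = 0.1·78 + 0.2·49 + 0.1·114 + 0.1·42 + 0.5·33 = 49.7
CE = (49.7)² = 2470.09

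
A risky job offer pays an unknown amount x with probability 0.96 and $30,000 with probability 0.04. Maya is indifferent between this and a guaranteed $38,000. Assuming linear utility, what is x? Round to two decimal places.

0.96·x + 0.04·30000 = 38000
0.96·x = 38000 − 1200 = 36800
x = 36800 / 0.96 = 38333.3333

x = $38,333.33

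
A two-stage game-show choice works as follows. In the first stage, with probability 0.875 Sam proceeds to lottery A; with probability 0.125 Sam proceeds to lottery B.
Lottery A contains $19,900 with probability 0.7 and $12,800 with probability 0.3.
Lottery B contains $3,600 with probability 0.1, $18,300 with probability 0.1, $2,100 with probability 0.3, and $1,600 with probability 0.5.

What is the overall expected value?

EV(A) = 0.7 × 19900 + 0.3 × 12800 = 13930 + 3840 = 17770
EV(B) = 0.1 × 3600 + 0.1 × 18300 + 0.3 × 2100 + 0.5 × 1600 = 360 + 1830 + 630 + 800 = 3620
Overall = 0.875 × 17770 + 0.125 × 3620 = 15548.75 + 452.5 = 16001.25

$16,001.25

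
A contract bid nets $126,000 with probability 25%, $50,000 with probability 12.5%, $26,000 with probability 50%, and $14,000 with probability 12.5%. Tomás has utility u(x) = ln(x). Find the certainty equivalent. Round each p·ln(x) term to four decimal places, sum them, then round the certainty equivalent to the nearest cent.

$38,746.67

E[u] = 0.25·ln(126000) + 0.125·ln(50000) + 0.5·ln(26000) + 0.125·ln(14000) = 2.9360 + 1.3525 + 5.0829 + 1.1934 = 10.5648
CE = e^10.5648 ≈ 38746.67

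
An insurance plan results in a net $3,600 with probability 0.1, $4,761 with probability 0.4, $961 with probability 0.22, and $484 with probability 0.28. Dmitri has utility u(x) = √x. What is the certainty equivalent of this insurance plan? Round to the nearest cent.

$2,169.70

E[u] = 0.1·√3600 + 0.4·√4761 + 0.22·√961 + 0.28·√484 = 0.1·60 + 0.4·69 + 0.22·31 + 0.28·22 = 46.58
CE = (46.58)² = 2169.6964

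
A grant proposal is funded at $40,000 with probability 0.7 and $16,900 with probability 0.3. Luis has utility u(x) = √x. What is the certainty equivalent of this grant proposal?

$32,041

E[u] = 0.7·√40000 + 0.3·√16900 = 0.7·200 + 0.3·130 = 179
CE = (179)² = 32041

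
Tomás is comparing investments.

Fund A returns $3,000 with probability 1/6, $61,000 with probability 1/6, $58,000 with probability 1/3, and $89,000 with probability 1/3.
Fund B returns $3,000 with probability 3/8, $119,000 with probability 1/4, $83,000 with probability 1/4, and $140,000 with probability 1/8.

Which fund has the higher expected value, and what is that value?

Fund B ($69,125)

Fund A = 1/6 × 3000 + 1/6 × 61000 + 1/3 × 58000 + 1/3 × 89000 = 500 + 10166.6667 + 19333.3333 + 29666.6667 = 59666.6667
Fund B = 3/8 × 3000 + 1/4 × 119000 + 1/4 × 83000 + 1/8 × 140000 = 1125 + 29750 + 20750 + 17500 = 69125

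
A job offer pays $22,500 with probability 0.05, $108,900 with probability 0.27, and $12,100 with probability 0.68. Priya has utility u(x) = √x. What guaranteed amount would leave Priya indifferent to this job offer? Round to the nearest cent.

$29,377.96

E[u] = 0.05·√22500 + 0.27·√108900 + 0.68·√12100 = 0.05·150 + 0.27·330 + 0.68·110 = 171.4
CE = (171.4)² = 29377.96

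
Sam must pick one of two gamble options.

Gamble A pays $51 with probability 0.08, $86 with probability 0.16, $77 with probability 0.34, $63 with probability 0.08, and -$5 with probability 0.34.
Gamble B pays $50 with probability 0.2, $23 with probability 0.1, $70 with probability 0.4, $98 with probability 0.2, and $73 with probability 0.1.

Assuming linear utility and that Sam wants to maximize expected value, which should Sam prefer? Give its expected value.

Gamble A = 0.08 × 51 + 0.16 × 86 + 0.34 × 77 + 0.08 × 63 + 0.34 × (-5) = 4.08 + 13.76 + 26.18 + 5.04 − 1.7 = 47.36
Gamble B = 0.2 × 50 + 0.1 × 23 + 0.4 × 70 + 0.2 × 98 + 0.1 × 73 = 10 + 2.3 + 28 + 19.6 + 7.3 = 67.2

Gamble B ($67.20)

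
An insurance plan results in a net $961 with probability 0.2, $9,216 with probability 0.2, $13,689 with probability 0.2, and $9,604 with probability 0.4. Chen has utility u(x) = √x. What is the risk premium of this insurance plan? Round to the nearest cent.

E[u] = 0.2·√961 + 0.2·√9216 + 0.2·√13689 + 0.4·√9604 = 0.2·31 + 0.2·96 + 0.2·117 + 0.4·98 = 88
CE = (88)² = 7744
Risk premium = EV − CE = 8614.8 − 7744 = 870.8

$870.80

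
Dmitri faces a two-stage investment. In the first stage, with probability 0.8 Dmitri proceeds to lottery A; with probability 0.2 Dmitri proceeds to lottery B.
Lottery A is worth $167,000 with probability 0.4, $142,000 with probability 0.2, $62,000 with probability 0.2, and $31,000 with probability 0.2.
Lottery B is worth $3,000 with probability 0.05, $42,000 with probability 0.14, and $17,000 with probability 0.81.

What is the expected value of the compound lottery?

EV(A) = 0.4 × 167000 + 0.2 × 142000 + 0.2 × 62000 + 0.2 × 31000 = 66800 + 28400 + 12400 + 6200 = 113800
EV(B) = 0.05 × 3000 + 0.14 × 42000 + 0.81 × 17000 = 150 + 5880 + 13770 = 19800
Overall = 0.8 × 113800 + 0.2 × 19800 = 91040 + 3960 = 95000

$95,000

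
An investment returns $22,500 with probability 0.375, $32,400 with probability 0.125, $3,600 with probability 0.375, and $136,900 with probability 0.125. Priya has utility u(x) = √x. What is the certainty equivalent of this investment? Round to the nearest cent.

E[u] = 0.375·√22500 + 0.125·√32400 + 0.375·√3600 + 0.125·√136900 = 0.375·150 + 0.125·180 + 0.375·60 + 0.125·370 = 147.5
CE = (147.5)² = 21756.25

$21,756.25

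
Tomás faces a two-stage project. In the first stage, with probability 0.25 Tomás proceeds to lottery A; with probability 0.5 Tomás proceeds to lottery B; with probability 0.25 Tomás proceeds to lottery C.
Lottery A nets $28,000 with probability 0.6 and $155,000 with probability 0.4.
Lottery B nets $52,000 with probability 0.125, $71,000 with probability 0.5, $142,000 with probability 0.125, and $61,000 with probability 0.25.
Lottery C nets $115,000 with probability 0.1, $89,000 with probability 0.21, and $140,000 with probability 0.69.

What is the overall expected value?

$88,897.50

EV(A) = 0.6 × 28000 + 0.4 × 155000 = 16800 + 62000 = 78800
EV(B) = 0.125 × 52000 + 0.5 × 71000 + 0.125 × 142000 + 0.25 × 61000 = 6500 + 35500 + 17750 + 15250 = 75000
EV(C) = 0.1 × 115000 + 0.21 × 89000 + 0.69 × 140000 = 11500 + 18690 + 96600 = 126790
Overall = 0.25 × 78800 + 0.5 × 75000 + 0.25 × 126790 = 19700 + 37500 + 31697.5 = 88897.5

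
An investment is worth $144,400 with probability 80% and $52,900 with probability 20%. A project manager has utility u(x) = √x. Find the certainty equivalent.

E[u] = 0.8·√144400 + 0.2·√52900 = 0.8·380 + 0.2·230 = 350
CE = (350)² = 122500

$122,500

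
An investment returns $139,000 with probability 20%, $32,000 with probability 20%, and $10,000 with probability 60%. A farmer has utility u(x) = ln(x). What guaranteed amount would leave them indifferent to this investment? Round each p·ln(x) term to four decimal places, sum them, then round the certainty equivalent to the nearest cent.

$21,360.53

E[u] = 0.2·ln(139000) + 0.2·ln(32000) + 0.6·ln(10000) = 2.3684 + 2.0747 + 5.5262 = 9.9693
CE = e^9.9693 ≈ 21360.53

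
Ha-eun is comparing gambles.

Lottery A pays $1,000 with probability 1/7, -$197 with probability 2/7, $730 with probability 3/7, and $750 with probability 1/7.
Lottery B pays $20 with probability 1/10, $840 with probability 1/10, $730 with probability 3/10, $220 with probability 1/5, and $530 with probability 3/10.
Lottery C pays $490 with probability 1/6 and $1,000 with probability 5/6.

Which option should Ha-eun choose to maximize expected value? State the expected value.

Lottery A = 1/7 × 1000 + 2/7 × (-197) + 3/7 × 730 + 1/7 × 750 = 142.8571 − 56.2857 + 312.8571 + 107.1429 = 506.5714
Lottery B = 1/10 × 20 + 1/10 × 840 + 3/10 × 730 + 1/5 × 220 + 3/10 × 530 = 2 + 84 + 219 + 44 + 159 = 508
Lottery C = 1/6 × 490 + 5/6 × 1000 = 81.6667 + 833.3333 = 915

Lottery C ($915)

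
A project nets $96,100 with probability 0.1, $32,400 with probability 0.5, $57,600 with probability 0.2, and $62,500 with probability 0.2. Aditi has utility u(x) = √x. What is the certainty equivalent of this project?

E[u] = 0.1·√96100 + 0.5·√32400 + 0.2·√57600 + 0.2·√62500 = 0.1·310 + 0.5·180 + 0.2·240 + 0.2·250 = 219
CE = (219)² = 47961

$47,961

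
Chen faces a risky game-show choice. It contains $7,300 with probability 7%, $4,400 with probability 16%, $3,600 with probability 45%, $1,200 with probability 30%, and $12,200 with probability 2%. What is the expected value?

$3,439

EV = 0.07 × 7300 + 0.16 × 4400 + 0.45 × 3600 + 0.3 × 1200 + 0.02 × 12200 = 511 + 704 + 1620 + 360 + 244 = 3439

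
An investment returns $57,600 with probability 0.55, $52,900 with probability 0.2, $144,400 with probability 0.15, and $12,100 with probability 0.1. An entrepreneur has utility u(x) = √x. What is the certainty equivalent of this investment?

$60,516

E[u] = 0.55·√57600 + 0.2·√52900 + 0.15·√144400 + 0.1·√12100 = 0.55·240 + 0.2·230 + 0.15·380 + 0.1·110 = 246
CE = (246)² = 60516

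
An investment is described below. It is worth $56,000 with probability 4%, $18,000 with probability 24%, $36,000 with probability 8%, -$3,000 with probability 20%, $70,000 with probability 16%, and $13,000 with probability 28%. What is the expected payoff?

$23,680

EV = 0.04 × 56000 + 0.24 × 18000 + 0.08 × 36000 + 0.2 × (-3000) + 0.16 × 70000 + 0.28 × 13000 = 2240 + 4320 + 2880 − 600 + 11200 + 3640 = 23680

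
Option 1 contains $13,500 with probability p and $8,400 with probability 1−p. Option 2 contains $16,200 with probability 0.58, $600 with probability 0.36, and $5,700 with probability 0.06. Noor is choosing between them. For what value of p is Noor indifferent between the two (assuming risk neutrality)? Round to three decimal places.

p = 0.305

EV(Option 2) = 0.58 × 16200 + 0.36 × 600 + 0.06 × 5700 = 9396 + 216 + 342 = 9954
p·13500 + (1−p)·8400 = 9954
5100p + 8400 = 9954
p = (9954 − 8400) / 5100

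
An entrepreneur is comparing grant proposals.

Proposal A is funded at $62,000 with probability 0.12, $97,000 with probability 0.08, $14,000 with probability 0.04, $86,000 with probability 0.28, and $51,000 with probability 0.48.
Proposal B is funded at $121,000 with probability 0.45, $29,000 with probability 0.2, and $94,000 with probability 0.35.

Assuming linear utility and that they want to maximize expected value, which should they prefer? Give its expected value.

Proposal A = 0.12 × 62000 + 0.08 × 97000 + 0.04 × 14000 + 0.28 × 86000 + 0.48 × 51000 = 7440 + 7760 + 560 + 24080 + 24480 = 64320
Proposal B = 0.45 × 121000 + 0.2 × 29000 + 0.35 × 94000 = 54450 + 5800 + 32900 = 93150

Proposal B ($93,150)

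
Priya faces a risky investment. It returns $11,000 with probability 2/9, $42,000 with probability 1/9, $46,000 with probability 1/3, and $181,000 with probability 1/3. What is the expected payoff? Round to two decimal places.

EV = 2/9 × 11000 + 1/9 × 42000 + 1/3 × 46000 + 1/3 × 181000 = 2444.4444 + 4666.6667 + 15333.3333 + 60333.3333 = 82777.7778

$82,777.78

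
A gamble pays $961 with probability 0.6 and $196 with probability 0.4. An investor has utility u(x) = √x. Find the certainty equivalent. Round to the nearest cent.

E[u] = 0.6·√961 + 0.4·√196 = 0.6·31 + 0.4·14 = 24.2
CE = (24.2)² = 585.64

$585.64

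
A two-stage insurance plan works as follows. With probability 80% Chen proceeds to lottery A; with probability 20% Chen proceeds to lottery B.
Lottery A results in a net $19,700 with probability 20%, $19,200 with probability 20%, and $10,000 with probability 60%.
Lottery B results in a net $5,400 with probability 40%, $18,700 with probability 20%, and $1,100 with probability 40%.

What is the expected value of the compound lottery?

$12,292

EV(A) = 0.2 × 19700 + 0.2 × 19200 + 0.6 × 10000 = 3940 + 3840 + 6000 = 13780
EV(B) = 0.4 × 5400 + 0.2 × 18700 + 0.4 × 1100 = 2160 + 3740 + 440 = 6340
Overall = 0.8 × 13780 + 0.2 × 6340 = 11024 + 1268 = 12292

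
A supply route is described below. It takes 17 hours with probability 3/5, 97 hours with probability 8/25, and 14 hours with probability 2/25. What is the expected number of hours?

42.36 hours

EV = 3/5 × 17 + 8/25 × 97 + 2/25 × 14 = 10.2 + 31.04 + 1.12 = 42.36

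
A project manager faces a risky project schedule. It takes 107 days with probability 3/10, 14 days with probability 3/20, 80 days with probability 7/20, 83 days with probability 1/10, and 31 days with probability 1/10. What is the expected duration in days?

73.6 days

EV = 3/10 × 107 + 3/20 × 14 + 7/20 × 80 + 1/10 × 83 + 1/10 × 31 = 32.1 + 2.1 + 28 + 8.3 + 3.1 = 73.6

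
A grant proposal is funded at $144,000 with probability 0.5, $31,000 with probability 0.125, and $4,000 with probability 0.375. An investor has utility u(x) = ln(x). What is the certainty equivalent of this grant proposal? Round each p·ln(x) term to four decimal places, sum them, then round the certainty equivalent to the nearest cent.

$31,001.78

E[u] = 0.5·ln(144000) + 0.125·ln(31000) + 0.375·ln(4000) = 5.9388 + 1.2927 + 3.1103 = 10.3418
CE = e^10.3418 ≈ 31001.78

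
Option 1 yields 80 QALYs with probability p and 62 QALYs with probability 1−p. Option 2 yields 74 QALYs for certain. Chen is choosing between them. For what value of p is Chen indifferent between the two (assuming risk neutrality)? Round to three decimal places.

p·80 + (1−p)·62 = 74
18p + 62 = 74
p = (74 − 62) / 18

p = 0.667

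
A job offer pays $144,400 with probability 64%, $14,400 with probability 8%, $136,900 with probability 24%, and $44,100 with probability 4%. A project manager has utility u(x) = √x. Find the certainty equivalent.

E[u] = 0.64·√144400 + 0.08·√14400 + 0.24·√136900 + 0.04·√44100 = 0.64·380 + 0.08·120 + 0.24·370 + 0.04·210 = 350
CE = (350)² = 122500

$122,500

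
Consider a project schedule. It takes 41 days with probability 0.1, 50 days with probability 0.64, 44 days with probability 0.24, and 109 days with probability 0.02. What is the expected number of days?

EV = 0.1 × 41 + 0.64 × 50 + 0.24 × 44 + 0.02 × 109 = 4.1 + 32 + 10.56 + 2.18 = 48.84

48.84 days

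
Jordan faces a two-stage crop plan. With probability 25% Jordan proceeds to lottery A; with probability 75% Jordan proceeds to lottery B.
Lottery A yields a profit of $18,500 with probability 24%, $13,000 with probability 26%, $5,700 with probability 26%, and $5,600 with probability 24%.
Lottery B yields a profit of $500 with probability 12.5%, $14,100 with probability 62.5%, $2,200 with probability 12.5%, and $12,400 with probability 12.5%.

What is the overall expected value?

$10,686.50

EV(A) = 0.24 × 18500 + 0.26 × 13000 + 0.26 × 5700 + 0.24 × 5600 = 4440 + 3380 + 1482 + 1344 = 10646
EV(B) = 0.125 × 500 + 0.625 × 14100 + 0.125 × 2200 + 0.125 × 12400 = 62.5 + 8812.5 + 275 + 1550 = 10700
Overall = 0.25 × 10646 + 0.75 × 10700 = 2661.5 + 8025 = 10686.5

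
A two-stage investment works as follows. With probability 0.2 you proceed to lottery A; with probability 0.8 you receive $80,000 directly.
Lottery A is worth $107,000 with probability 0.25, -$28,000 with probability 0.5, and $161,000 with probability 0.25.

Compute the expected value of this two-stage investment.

$74,600

EV(A) = 0.25 × 107000 + 0.5 × (-28000) + 0.25 × 161000 = 26750 − 14000 + 40250 = 53000
Branch B: 80000 (certain)
Overall = 0.2 × 53000 + 0.8 × 80000 = 10600 + 64000 = 74600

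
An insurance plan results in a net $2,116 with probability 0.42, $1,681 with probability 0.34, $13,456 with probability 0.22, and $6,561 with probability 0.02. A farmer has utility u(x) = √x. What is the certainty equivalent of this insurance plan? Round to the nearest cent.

E[u] = 0.42·√2116 + 0.34·√1681 + 0.22·√13456 + 0.02·√6561 = 0.42·46 + 0.34·41 + 0.22·116 + 0.02·81 = 60.4
CE = (60.4)² = 3648.16

$3,648.16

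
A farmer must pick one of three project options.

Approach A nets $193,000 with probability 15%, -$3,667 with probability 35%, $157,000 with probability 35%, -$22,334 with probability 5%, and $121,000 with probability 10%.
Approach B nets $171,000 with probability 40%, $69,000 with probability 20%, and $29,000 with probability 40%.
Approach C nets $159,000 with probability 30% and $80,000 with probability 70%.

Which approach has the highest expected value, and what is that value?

Approach A = 0.15 × 193000 + 0.35 × (-3667) + 0.35 × 157000 + 0.05 × (-22334) + 0.1 × 121000 = 28950 − 1283.45 + 54950 − 1116.7 + 12100 = 93599.85
Approach B = 0.4 × 171000 + 0.2 × 69000 + 0.4 × 29000 = 68400 + 13800 + 11600 = 93800
Approach C = 0.3 × 159000 + 0.7 × 80000 = 47700 + 56000 = 103700

Approach C ($103,700)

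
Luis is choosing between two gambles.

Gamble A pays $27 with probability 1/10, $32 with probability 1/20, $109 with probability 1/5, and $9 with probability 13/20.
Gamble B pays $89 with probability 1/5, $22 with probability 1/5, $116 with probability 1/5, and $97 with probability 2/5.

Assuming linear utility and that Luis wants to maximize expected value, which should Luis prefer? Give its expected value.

Gamble B ($84.20)

Gamble A = 1/10 × 27 + 1/20 × 32 + 1/5 × 109 + 13/20 × 9 = 2.7 + 1.6 + 21.8 + 5.85 = 31.95
Gamble B = 1/5 × 89 + 1/5 × 22 + 1/5 × 116 + 2/5 × 97 = 17.8 + 4.4 + 23.2 + 38.8 = 84.2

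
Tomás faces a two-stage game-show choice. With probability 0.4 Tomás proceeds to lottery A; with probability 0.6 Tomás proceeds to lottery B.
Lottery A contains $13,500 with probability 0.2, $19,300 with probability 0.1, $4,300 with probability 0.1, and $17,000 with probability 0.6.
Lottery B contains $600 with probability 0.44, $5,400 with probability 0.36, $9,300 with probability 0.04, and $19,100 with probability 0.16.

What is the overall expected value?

EV(A) = 0.2 × 13500 + 0.1 × 19300 + 0.1 × 4300 + 0.6 × 17000 = 2700 + 1930 + 430 + 10200 = 15260
EV(B) = 0.44 × 600 + 0.36 × 5400 + 0.04 × 9300 + 0.16 × 19100 = 264 + 1944 + 372 + 3056 = 5636
Overall = 0.4 × 15260 + 0.6 × 5636 = 6104 + 3381.6 = 9485.6

$9,485.60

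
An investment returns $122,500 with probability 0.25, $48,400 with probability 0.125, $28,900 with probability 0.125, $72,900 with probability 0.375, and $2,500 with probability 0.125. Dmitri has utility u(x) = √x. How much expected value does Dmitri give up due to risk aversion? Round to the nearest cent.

$8,523.44

E[u] = 0.25·√122500 + 0.125·√48400 + 0.125·√28900 + 0.375·√72900 + 0.125·√2500 = 0.25·350 + 0.125·220 + 0.125·170 + 0.375·270 + 0.125·50 = 243.75
CE = (243.75)² = 59414.0625
Risk premium = EV − CE = 67937.5 − 59414.0625 = 8523.4375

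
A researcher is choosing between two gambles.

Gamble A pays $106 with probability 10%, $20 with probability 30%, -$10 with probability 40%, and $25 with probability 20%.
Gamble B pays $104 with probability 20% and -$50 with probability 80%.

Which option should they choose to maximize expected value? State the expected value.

Gamble A ($17.60)

Gamble A = 0.1 × 106 + 0.3 × 20 + 0.4 × (-10) + 0.2 × 25 = 10.6 + 6 − 4 + 5 = 17.6
Gamble B = 0.2 × 104 + 0.8 × (-50) = 20.8 − 40 = -19.2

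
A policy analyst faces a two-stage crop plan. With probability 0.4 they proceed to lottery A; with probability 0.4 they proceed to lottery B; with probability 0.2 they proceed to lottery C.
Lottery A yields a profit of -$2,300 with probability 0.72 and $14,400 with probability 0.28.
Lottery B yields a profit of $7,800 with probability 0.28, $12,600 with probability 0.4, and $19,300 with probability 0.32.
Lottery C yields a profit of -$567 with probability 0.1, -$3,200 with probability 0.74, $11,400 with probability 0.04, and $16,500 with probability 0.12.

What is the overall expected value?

EV(A) = 0.72 × (-2300) + 0.28 × 14400 = -1656 + 4032 = 2376
EV(B) = 0.28 × 7800 + 0.4 × 12600 + 0.32 × 19300 = 2184 + 5040 + 6176 = 13400
EV(C) = 0.1 × (-567) + 0.74 × (-3200) + 0.04 × 11400 + 0.12 × 16500 = -56.7 − 2368 + 456 + 1980 = 11.3
Overall = 0.4 × 2376 + 0.4 × 13400 + 0.2 × 11.3 = 950.4 + 5360 + 2.26 = 6312.66

$6,312.66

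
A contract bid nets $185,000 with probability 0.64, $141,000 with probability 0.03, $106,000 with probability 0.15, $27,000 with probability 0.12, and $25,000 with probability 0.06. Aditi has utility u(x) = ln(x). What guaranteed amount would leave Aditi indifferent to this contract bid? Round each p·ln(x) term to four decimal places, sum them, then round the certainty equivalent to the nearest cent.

E[u] = 0.64·ln(185000) + 0.03·ln(141000) + 0.15·ln(106000) + 0.12·ln(27000) + 0.06·ln(25000) = 7.7620 + 0.3557 + 1.7357 + 1.2244 + 0.6076 = 11.6854
CE = e^11.6854 ≈ 118824.16

$118,824.16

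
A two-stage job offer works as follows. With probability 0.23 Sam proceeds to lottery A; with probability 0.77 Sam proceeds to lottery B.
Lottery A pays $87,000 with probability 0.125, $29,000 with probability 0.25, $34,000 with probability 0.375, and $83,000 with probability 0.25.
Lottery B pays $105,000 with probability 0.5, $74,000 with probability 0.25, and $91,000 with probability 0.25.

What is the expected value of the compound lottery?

$84,061.25

EV(A) = 0.125 × 87000 + 0.25 × 29000 + 0.375 × 34000 + 0.25 × 83000 = 10875 + 7250 + 12750 + 20750 = 51625
EV(B) = 0.5 × 105000 + 0.25 × 74000 + 0.25 × 91000 = 52500 + 18500 + 22750 = 93750
Overall = 0.23 × 51625 + 0.77 × 93750 = 11873.75 + 72187.5 = 84061.25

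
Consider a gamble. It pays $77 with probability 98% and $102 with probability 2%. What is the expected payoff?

$77.50

EV = 0.98 × 77 + 0.02 × 102 = 75.46 + 2.04 = 77.5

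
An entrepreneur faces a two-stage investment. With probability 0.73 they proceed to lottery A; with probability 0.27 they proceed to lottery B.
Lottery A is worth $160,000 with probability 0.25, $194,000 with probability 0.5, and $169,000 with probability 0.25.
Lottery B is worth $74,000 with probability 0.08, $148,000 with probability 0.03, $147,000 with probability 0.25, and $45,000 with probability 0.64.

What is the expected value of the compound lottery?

EV(A) = 0.25 × 160000 + 0.5 × 194000 + 0.25 × 169000 = 40000 + 97000 + 42250 = 179250
EV(B) = 0.08 × 74000 + 0.03 × 148000 + 0.25 × 147000 + 0.64 × 45000 = 5920 + 4440 + 36750 + 28800 = 75910
Overall = 0.73 × 179250 + 0.27 × 75910 = 130852.5 + 20495.7 = 151348.2

$151,348.20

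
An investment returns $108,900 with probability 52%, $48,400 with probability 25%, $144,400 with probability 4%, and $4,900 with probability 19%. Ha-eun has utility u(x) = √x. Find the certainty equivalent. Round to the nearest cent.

$65,076.01

E[u] = 0.52·√108900 + 0.25·√48400 + 0.04·√144400 + 0.19·√4900 = 0.52·330 + 0.25·220 + 0.04·380 + 0.19·70 = 255.1
CE = (255.1)² = 65076.01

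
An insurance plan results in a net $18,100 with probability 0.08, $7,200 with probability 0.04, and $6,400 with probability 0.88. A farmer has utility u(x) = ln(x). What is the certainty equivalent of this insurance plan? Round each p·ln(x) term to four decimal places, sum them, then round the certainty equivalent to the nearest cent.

E[u] = 0.08·ln(18100) + 0.04·ln(7200) + 0.88·ln(6400) = 0.7843 + 0.3553 + 7.7124 = 8.8520
CE = e^8.8520 ≈ 6988.35

$6,988.35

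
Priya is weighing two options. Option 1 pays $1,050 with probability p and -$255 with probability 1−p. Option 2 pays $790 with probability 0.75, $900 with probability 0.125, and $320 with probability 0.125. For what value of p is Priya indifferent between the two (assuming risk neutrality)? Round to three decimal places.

EV(Option 2) = 0.75 × 790 + 0.125 × 900 + 0.125 × 320 = 592.5 + 112.5 + 40 = 745
p·1050 + (1−p)·(-255) = 745
1305p − 255 = 745
p = (745 + 255) / 1305

p = 0.766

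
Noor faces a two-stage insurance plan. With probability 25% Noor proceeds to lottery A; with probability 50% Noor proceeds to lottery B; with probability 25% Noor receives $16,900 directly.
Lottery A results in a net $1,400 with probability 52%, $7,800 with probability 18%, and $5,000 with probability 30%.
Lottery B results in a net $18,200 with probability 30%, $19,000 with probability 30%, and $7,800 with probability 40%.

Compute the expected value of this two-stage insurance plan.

EV(A) = 0.52 × 1400 + 0.18 × 7800 + 0.3 × 5000 = 728 + 1404 + 1500 = 3632
EV(B) = 0.3 × 18200 + 0.3 × 19000 + 0.4 × 7800 = 5460 + 5700 + 3120 = 14280
Branch C: 16900 (certain)
Overall = 0.25 × 3632 + 0.5 × 14280 + 0.25 × 16900 = 908 + 7140 + 4225 = 12273

$12,273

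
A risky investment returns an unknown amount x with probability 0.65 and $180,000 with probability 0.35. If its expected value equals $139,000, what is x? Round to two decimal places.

0.65·x + 0.35·180000 = 139000
0.65·x = 139000 − 63000 = 76000
x = 76000 / 0.65 = 116923.0769

x = $116,923.08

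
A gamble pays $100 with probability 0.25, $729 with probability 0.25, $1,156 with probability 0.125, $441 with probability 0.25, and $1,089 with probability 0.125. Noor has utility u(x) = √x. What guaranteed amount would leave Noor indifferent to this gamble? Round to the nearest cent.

$523.27

E[u] = 0.25·√100 + 0.25·√729 + 0.125·√1156 + 0.25·√441 + 0.125·√1089 = 0.25·10 + 0.25·27 + 0.125·34 + 0.25·21 + 0.125·33 = 22.875
CE = (22.875)² = 523.265625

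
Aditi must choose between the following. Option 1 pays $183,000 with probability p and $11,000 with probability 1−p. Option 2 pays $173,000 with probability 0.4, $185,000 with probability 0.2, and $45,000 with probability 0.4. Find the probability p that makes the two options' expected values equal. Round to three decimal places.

EV(Option 2) = 0.4 × 173000 + 0.2 × 185000 + 0.4 × 45000 = 69200 + 37000 + 18000 = 124200
p·183000 + (1−p)·11000 = 124200
172000p + 11000 = 124200
p = (124200 − 11000) / 172000

p = 0.658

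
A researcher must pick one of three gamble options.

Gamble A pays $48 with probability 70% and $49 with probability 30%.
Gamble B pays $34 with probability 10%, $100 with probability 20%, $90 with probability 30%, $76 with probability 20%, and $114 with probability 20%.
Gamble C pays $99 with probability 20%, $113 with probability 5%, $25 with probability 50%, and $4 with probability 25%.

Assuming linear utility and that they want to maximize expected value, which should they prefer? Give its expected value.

Gamble A = 0.7 × 48 + 0.3 × 49 = 33.6 + 14.7 = 48.3
Gamble B = 0.1 × 34 + 0.2 × 100 + 0.3 × 90 + 0.2 × 76 + 0.2 × 114 = 3.4 + 20 + 27 + 15.2 + 22.8 = 88.4
Gamble C = 0.2 × 99 + 0.05 × 113 + 0.5 × 25 + 0.25 × 4 = 19.8 + 5.65 + 12.5 + 1 = 38.95

Gamble B ($88.40)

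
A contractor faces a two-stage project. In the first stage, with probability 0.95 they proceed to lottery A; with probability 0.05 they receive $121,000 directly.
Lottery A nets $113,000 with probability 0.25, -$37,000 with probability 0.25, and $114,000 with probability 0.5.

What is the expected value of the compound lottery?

EV(A) = 0.25 × 113000 + 0.25 × (-37000) + 0.5 × 114000 = 28250 − 9250 + 57000 = 76000
Branch B: 121000 (certain)
Overall = 0.95 × 76000 + 0.05 × 121000 = 72200 + 6050 = 78250

$78,250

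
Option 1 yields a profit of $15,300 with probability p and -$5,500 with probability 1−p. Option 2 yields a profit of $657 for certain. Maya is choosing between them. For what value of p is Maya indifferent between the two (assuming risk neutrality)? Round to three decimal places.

p = 0.296

p·15300 + (1−p)·(-5500) = 657
20800p − 5500 = 657
p = (657 + 5500) / 20800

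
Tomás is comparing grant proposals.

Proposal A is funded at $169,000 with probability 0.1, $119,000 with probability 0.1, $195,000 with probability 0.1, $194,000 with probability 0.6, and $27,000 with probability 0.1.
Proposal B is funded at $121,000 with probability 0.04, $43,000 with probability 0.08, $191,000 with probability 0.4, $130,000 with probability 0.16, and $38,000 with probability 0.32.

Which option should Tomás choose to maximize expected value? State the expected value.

Proposal A ($167,400)

Proposal A = 0.1 × 169000 + 0.1 × 119000 + 0.1 × 195000 + 0.6 × 194000 + 0.1 × 27000 = 16900 + 11900 + 19500 + 116400 + 2700 = 167400
Proposal B = 0.04 × 121000 + 0.08 × 43000 + 0.4 × 191000 + 0.16 × 130000 + 0.32 × 38000 = 4840 + 3440 + 76400 + 20800 + 12160 = 117640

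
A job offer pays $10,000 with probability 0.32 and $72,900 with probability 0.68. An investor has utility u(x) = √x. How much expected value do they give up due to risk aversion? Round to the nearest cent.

E[u] = 0.32·√10000 + 0.68·√72900 = 0.32·100 + 0.68·270 = 215.6
CE = (215.6)² = 46483.36
Risk premium = EV − CE = 52772 − 46483.36 = 6288.64

$6,288.64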